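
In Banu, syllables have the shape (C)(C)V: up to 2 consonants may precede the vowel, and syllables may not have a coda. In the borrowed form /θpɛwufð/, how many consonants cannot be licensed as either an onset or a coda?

Syllabifying with onset maximization leaves /f/, /ð/ stranded (no codas are permitted; onsets may contain at most 2 consonants).

2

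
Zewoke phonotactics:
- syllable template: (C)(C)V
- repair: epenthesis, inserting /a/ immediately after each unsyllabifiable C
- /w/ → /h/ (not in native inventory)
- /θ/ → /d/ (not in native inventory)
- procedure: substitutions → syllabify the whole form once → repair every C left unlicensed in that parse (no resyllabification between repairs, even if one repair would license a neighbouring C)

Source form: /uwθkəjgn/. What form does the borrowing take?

Substitution: /w/ → /h/, /θ/ → /d/, giving /uhdkəjgn/.
Under (C)(C)V, the unsyllabifiable consonants are /h/, /j/, /g/, /n/ (no codas are permitted; onsets may contain at most 2 consonants).
Epenthesis after each stranded consonant: /h/ → /ha/, /j/ → /ja/, /g/ → /ga/, /n/ → /na/.

uhadkəjagana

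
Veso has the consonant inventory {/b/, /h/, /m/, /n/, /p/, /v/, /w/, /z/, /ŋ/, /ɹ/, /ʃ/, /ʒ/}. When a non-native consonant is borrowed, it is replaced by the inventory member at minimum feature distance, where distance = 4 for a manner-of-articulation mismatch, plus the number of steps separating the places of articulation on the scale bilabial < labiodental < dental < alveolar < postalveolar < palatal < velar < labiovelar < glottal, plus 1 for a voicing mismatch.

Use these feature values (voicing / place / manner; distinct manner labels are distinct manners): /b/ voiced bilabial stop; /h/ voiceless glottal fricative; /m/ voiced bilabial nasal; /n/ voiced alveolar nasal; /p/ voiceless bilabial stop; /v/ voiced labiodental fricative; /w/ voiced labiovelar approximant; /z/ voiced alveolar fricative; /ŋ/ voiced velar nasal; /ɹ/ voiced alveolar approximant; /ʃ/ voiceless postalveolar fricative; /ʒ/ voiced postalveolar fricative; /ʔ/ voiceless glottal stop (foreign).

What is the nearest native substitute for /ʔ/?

h

/h/ is closest: manner differs (stop→fricative, +4), place distance 0 (glottal→glottal), same voicing; total 4. Next closest is /w/ at distance 6.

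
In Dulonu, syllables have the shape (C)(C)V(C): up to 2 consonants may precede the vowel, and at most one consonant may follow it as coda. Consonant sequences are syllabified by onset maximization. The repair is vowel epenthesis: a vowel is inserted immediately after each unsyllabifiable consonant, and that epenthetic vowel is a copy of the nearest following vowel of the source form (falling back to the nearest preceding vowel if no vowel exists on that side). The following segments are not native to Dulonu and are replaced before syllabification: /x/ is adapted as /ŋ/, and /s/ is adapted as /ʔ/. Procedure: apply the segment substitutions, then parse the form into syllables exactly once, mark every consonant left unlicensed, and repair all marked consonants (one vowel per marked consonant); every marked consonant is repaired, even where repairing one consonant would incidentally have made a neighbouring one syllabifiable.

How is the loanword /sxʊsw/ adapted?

Substitution: /s/ → /ʔ/, /x/ → /ŋ/, giving /ʔŋʊʔw/.
Syllabifying with onset maximization leaves /w/ stranded (at most one coda consonant is licensed; onsets may contain at most 2 consonants).
Inserting the epenthetic vowel yields /w/ → /wʊ/.

ʔŋʊʔwʊ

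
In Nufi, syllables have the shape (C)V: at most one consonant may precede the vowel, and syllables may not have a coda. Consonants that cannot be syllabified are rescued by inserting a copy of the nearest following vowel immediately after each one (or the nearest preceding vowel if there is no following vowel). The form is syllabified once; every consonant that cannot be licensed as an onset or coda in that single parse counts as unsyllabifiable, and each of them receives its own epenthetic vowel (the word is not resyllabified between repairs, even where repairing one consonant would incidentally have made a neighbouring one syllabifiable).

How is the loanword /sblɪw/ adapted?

sɪbɪlɪwɪ

Syllabifying with onset maximization leaves /s/, /b/, /w/ stranded (no codas are permitted; onsets are limited to one consonant).
Epenthesis after each stranded consonant: /s/ → /sɪ/, /b/ → /bɪ/, /w/ → /wɪ/.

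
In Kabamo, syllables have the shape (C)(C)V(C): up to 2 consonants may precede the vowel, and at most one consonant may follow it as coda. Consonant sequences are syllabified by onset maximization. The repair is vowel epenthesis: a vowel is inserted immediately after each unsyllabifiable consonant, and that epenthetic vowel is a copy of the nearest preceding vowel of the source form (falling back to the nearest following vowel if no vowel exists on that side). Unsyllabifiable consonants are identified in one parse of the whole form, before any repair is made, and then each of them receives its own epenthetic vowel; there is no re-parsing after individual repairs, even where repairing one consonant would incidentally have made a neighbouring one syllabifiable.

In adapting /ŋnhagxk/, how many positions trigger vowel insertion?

The unsyllabifiable consonants are /ŋ/, /x/, /k/; each receives one epenthetic vowel.

3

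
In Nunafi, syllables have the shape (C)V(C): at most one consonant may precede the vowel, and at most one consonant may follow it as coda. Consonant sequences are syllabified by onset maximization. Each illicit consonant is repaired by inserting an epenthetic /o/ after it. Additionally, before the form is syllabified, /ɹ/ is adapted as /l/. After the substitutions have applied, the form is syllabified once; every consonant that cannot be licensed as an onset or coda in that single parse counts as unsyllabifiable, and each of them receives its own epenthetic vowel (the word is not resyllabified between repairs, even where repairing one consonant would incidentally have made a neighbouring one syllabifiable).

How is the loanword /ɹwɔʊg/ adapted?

Substitution: /ɹ/ → /l/, giving /lwɔʊg/.
Syllabifying with onset maximization leaves /l/ stranded (at most one coda consonant is licensed; onsets are limited to one consonant).
Inserting the epenthetic vowel yields /l/ → /lo/.

lowɔʊg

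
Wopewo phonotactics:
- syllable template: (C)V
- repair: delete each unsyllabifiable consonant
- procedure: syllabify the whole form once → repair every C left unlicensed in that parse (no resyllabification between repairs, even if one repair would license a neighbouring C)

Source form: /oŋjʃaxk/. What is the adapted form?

Under (C)V, the unsyllabifiable consonants are /ŋ/, /j/, /x/, /k/ (no codas are permitted; onsets are limited to one consonant).
Deleting the stranded consonants removes /ŋ/, /j/, /x/, /k/.

oʃa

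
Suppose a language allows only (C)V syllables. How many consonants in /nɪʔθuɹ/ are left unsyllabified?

2

The consonants /ʔ/, /ɹ/ cannot be parsed into a legal (C)V syllable (no codas are permitted; onsets are limited to one consonant).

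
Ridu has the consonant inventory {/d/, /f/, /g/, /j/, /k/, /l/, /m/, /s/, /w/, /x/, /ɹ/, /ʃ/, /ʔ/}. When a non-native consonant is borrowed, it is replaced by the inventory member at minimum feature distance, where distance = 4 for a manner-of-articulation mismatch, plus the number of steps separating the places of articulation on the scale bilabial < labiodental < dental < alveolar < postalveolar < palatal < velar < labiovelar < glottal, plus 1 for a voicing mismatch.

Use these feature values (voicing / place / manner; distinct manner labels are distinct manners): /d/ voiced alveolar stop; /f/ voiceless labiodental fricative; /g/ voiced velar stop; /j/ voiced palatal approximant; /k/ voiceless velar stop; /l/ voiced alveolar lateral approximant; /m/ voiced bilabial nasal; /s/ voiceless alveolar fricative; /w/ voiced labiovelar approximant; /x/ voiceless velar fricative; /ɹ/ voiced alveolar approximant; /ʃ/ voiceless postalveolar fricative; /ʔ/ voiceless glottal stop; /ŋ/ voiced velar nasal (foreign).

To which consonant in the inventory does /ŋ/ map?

g

/g/ is closest: manner differs (nasal→stop, +4), place distance 0 (velar→velar), same voicing; total 4. Next closest is /j/ at distance 5.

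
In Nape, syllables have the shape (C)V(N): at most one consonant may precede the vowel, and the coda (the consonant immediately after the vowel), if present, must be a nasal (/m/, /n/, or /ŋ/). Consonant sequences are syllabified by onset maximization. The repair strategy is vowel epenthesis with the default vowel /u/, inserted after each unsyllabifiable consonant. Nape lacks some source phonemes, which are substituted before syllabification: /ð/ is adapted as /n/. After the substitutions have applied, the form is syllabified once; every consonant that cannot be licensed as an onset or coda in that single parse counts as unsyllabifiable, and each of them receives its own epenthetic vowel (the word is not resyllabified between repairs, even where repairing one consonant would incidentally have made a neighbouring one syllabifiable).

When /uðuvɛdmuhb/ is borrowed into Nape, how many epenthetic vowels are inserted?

3

After substitution the input is /unuvɛdmuhb/.
The unsyllabifiable consonants are /d/, /h/, /b/; each receives one epenthetic vowel.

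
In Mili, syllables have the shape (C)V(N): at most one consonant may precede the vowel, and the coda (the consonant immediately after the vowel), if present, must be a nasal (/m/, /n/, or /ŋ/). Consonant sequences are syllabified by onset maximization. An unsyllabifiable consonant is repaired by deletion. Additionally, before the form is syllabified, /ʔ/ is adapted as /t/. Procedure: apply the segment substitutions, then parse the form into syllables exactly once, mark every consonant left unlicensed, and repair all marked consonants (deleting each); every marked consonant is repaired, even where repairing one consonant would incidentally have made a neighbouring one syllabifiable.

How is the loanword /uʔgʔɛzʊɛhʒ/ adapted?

Substitution: /ʔ/ → /t/, giving /utgtɛzʊɛhʒ/.
Syllabifying with onset maximization leaves /t/, /g/, /h/, /ʒ/ stranded (only a nasal (/m/, /n/, or /ŋ/) is licensed in coda position; onsets are limited to one consonant).
Deletion applies to /t/, /g/, /h/, /ʒ/.

utɛzʊɛ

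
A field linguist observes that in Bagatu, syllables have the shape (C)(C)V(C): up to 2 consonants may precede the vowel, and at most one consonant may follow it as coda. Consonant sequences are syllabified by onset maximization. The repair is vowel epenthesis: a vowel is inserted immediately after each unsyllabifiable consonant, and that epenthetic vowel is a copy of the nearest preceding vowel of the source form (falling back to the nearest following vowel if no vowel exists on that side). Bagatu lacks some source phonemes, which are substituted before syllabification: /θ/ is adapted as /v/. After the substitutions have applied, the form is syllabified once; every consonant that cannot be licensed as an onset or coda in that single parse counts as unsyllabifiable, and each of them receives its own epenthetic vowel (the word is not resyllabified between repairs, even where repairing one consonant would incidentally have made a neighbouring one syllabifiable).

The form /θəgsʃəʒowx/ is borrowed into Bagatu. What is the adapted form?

vəgsʃəʒowxo

Substitution: /θ/ → /v/, giving /vəgsʃəʒowx/.
Under (C)(C)V(C), the unsyllabifiable consonants are /x/ (at most one coda consonant is licensed; onsets may contain at most 2 consonants).
Inserting the epenthetic vowel yields /x/ → /xo/.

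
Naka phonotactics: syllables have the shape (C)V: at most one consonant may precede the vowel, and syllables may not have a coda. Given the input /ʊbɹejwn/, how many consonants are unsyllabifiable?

4

Under (C)V, the unsyllabifiable consonants are /b/, /j/, /w/, /n/ (no codas are permitted; onsets are limited to one consonant).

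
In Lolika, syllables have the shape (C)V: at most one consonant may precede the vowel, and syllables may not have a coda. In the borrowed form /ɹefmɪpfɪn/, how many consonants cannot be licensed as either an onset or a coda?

Under (C)V, the unsyllabifiable consonants are /f/, /p/, /n/ (no codas are permitted; onsets are limited to one consonant).

3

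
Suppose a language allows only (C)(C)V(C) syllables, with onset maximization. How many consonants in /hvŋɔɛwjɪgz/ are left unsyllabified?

The consonants /h/, /z/ cannot be parsed into a legal (C)(C)V(C) syllable (at most one coda consonant is licensed; onsets may contain at most 2 consonants).

2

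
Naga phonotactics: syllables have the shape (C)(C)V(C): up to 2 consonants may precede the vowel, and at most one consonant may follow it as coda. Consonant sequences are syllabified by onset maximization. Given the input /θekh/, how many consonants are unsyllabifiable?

Under (C)(C)V(C), the unsyllabifiable consonants are /h/ (at most one coda consonant is licensed; onsets may contain at most 2 consonants).

1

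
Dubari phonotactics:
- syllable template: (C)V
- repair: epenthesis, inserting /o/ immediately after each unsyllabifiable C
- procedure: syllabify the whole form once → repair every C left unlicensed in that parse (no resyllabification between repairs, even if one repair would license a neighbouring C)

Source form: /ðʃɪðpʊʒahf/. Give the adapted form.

ðoʃɪðopʊʒahofo

Syllabifying with onset maximization leaves /ð/, /ð/, /h/, /f/ stranded (no codas are permitted; onsets are limited to one consonant).
Each unlicensed consonant becomes the onset of a new syllable: /ð/ → /ðo/, /ð/ → /ðo/, /h/ → /ho/, /f/ → /fo/.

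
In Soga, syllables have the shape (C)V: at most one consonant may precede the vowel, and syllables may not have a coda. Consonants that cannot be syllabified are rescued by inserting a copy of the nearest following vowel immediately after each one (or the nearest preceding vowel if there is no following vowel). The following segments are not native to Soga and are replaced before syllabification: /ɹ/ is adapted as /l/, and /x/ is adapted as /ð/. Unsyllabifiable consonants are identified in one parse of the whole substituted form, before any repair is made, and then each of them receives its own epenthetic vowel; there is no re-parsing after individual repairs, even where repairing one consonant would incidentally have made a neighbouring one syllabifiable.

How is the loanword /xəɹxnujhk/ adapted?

ðəluðunujuhuku

Substitution: /x/ → /ð/, /ɹ/ → /l/, giving /ðəlðnujhk/.
The consonants /l/, /ð/, /j/, /h/, /k/ cannot be parsed into a legal (C)V syllable (no codas are permitted; onsets are limited to one consonant).
Inserting the epenthetic vowel yields /l/ → /lu/, /ð/ → /ðu/, /j/ → /ju/, /h/ → /hu/, /k/ → /ku/.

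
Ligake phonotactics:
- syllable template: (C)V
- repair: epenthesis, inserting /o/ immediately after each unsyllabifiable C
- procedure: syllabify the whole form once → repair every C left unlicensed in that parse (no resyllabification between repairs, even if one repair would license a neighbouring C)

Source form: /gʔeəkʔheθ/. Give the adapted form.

Under (C)V, the unsyllabifiable consonants are /g/, /k/, /ʔ/, /θ/ (no codas are permitted; onsets are limited to one consonant).
Inserting the epenthetic vowel yields /g/ → /go/, /k/ → /ko/, /ʔ/ → /ʔo/, /θ/ → /θo/.

goʔeəkoʔoheθo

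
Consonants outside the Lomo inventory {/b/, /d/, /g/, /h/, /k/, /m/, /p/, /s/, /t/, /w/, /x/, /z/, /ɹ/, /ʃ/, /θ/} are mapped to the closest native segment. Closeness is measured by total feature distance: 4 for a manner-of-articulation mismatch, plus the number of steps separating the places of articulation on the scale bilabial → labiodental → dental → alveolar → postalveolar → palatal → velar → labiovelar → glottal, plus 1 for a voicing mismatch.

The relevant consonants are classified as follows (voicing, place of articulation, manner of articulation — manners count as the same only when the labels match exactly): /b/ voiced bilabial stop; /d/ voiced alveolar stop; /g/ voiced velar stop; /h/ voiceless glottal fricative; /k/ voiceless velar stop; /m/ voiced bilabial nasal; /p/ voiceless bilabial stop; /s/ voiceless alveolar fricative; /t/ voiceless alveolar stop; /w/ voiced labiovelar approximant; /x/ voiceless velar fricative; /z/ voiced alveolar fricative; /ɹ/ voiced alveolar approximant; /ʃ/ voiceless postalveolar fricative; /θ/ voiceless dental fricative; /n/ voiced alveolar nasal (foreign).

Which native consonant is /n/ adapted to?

m

/m/ is closest: same manner (nasal), place distance 3 (alveolar→bilabial), same voicing; total 3. Next closest is /d/ at distance 4.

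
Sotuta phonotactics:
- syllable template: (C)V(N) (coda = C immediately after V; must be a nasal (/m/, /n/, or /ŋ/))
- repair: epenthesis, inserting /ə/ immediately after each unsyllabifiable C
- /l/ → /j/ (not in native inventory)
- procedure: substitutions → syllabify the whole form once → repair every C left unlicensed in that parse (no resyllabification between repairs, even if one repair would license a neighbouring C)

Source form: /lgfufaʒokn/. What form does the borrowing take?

jəgəfufaʒokənə

Substitution: /l/ → /j/, giving /jgfufaʒokn/.
Under (C)V(N), the unsyllabifiable consonants are /j/, /g/, /k/, /n/ (only a nasal (/m/, /n/, or /ŋ/) is licensed in coda position; onsets are limited to one consonant).
Inserting the epenthetic vowel yields /j/ → /jə/, /g/ → /gə/, /k/ → /kə/, /n/ → /nə/.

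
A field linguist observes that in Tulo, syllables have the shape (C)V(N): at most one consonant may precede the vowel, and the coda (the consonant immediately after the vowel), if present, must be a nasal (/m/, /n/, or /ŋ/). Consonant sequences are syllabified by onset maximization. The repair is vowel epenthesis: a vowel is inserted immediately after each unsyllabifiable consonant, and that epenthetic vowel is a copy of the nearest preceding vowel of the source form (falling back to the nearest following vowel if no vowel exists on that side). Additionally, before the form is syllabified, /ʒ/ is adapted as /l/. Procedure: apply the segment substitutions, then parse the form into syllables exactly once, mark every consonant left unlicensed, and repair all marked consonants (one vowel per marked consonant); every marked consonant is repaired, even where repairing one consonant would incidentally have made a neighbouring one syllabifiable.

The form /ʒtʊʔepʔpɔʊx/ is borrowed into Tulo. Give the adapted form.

lʊtʊʔepeʔepɔʊxʊ

Substitution: /ʒ/ → /l/, giving /ltʊʔepʔpɔʊx/.
Syllabifying with onset maximization leaves /l/, /p/, /ʔ/, /x/ stranded (only a nasal (/m/, /n/, or /ŋ/) is licensed in coda position; onsets are limited to one consonant).
Inserting the epenthetic vowel yields /l/ → /lʊ/, /p/ → /pe/, /ʔ/ → /ʔe/, /x/ → /xʊ/.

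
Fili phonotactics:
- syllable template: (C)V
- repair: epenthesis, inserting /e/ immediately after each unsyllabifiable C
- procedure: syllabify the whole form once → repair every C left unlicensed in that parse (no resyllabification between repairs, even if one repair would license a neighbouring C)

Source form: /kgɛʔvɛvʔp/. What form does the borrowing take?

Under (C)V, the unsyllabifiable consonants are /k/, /ʔ/, /v/, /ʔ/, /p/ (no codas are permitted; onsets are limited to one consonant).
Epenthesis after each stranded consonant: /k/ → /ke/, /ʔ/ → /ʔe/, /v/ → /ve/, /ʔ/ → /ʔe/, /p/ → /pe/.

kegɛʔevɛveʔepe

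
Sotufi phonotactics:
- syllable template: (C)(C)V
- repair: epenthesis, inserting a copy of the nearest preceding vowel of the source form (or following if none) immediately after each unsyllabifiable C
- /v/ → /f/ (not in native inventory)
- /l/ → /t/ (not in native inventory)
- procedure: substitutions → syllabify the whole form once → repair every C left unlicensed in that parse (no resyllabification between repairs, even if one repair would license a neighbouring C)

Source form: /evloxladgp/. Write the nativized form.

Substitution: /v/ → /f/, /l/ → /t/, giving /eftoxtadgp/.
The consonants /d/, /g/, /p/ cannot be parsed into a legal (C)(C)V syllable (no codas are permitted; onsets may contain at most 2 consonants).
Each unlicensed consonant becomes the onset of a new syllable: /d/ → /da/, /g/ → /ga/, /p/ → /pa/.

eftoxtadagapa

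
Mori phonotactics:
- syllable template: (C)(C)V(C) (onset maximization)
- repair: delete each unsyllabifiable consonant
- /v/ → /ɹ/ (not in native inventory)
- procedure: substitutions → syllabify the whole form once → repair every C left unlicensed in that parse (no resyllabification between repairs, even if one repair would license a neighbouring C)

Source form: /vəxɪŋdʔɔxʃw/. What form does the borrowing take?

ɹəxɪŋdʔɔx

Substitution: /v/ → /ɹ/, giving /ɹəxɪŋdʔɔxʃw/.
The consonants /ʃ/, /w/ cannot be parsed into a legal (C)(C)V(C) syllable (at most one coda consonant is licensed; onsets may contain at most 2 consonants).
Deletion applies to /ʃ/, /w/.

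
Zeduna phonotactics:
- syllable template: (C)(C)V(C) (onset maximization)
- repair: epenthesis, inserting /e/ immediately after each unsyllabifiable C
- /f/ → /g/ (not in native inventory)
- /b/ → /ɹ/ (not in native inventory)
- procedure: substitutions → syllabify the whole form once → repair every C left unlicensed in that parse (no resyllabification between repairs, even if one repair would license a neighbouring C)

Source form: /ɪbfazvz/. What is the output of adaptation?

Substitution: /b/ → /ɹ/, /f/ → /g/, giving /ɪɹgazvz/.
Under (C)(C)V(C), the unsyllabifiable consonants are /v/, /z/ (at most one coda consonant is licensed; onsets may contain at most 2 consonants).
Each unlicensed consonant becomes the onset of a new syllable: /v/ → /ve/, /z/ → /ze/.

ɪɹgazveze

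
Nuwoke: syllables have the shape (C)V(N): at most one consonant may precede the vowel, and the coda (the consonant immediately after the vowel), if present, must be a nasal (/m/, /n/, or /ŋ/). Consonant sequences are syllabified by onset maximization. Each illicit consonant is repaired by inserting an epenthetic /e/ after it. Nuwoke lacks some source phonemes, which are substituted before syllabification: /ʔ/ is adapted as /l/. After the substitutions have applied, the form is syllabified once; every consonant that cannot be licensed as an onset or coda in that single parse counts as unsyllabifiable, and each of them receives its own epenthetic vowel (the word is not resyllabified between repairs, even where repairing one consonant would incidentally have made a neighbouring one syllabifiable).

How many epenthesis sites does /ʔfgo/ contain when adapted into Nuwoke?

2

After substitution the input is /lfgo/.
The unsyllabifiable consonants are /l/, /f/; each receives one epenthetic vowel.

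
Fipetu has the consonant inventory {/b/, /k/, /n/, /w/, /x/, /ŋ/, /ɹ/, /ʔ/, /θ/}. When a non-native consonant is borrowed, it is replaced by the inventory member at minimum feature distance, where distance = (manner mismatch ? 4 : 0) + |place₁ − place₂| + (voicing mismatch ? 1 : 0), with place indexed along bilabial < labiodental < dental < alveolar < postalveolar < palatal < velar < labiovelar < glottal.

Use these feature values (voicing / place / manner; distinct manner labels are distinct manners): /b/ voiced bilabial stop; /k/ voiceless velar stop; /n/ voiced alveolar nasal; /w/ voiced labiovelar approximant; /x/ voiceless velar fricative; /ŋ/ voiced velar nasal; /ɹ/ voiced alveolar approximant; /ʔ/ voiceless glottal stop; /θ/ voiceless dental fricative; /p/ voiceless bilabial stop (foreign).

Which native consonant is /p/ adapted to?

b

/b/ is closest: same manner (stop), place distance 0 (bilabial→bilabial), voicing differs (+1); total 1. Next closest is /k/ at distance 6.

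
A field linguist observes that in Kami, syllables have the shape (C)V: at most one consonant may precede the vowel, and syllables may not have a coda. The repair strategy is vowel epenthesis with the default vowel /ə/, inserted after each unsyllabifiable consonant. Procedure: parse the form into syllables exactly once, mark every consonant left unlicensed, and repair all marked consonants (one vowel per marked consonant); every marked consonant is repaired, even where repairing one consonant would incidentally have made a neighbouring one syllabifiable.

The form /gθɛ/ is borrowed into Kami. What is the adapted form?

Under (C)V, the unsyllabifiable consonants are /g/ (no codas are permitted; onsets are limited to one consonant).
Each unlicensed consonant becomes the onset of a new syllable: /g/ → /gə/.

gəθɛ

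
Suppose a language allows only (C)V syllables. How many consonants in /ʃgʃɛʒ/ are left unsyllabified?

Syllabifying with onset maximization leaves /ʃ/, /g/, /ʒ/ stranded (no codas are permitted; onsets are limited to one consonant).

3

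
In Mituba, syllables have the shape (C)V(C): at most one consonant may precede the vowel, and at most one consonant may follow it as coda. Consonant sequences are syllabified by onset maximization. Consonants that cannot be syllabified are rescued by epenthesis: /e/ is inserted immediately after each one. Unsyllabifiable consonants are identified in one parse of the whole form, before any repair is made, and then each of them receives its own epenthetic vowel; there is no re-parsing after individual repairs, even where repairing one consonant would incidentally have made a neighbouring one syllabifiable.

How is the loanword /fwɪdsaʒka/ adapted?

The consonants /f/ cannot be parsed into a legal (C)V(C) syllable (at most one coda consonant is licensed; onsets are limited to one consonant).
Each unlicensed consonant becomes the onset of a new syllable: /f/ → /fe/.

fewɪdsaʒka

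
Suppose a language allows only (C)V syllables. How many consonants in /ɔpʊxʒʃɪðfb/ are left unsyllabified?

5

Under (C)V, the unsyllabifiable consonants are /x/, /ʒ/, /ð/, /f/, /b/ (no codas are permitted; onsets are limited to one consonant).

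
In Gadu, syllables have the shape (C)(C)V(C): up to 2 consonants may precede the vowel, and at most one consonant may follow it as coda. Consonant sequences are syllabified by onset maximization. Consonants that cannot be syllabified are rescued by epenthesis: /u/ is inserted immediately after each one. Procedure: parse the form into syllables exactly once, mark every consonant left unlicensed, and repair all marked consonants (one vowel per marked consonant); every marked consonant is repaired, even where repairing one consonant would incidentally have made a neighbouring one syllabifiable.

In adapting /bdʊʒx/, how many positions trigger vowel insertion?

1

The unsyllabifiable consonants are /x/; each receives one epenthetic vowel.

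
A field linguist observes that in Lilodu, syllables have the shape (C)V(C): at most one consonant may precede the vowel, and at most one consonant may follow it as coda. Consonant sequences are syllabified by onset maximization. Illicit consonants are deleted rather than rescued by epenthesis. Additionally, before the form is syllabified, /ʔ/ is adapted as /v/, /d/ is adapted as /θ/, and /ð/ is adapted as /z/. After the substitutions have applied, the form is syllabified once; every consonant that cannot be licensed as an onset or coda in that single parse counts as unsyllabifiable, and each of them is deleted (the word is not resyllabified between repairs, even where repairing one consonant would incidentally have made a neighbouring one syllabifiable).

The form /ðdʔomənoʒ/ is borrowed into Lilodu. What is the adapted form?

Substitution: /ð/ → /z/, /d/ → /θ/, /ʔ/ → /v/, giving /zθvomənoʒ/.
Under (C)V(C), the unsyllabifiable consonants are /z/, /θ/ (at most one coda consonant is licensed; onsets are limited to one consonant).
Each unlicensed consonant is deleted: /z/, /θ/.

vomənoʒ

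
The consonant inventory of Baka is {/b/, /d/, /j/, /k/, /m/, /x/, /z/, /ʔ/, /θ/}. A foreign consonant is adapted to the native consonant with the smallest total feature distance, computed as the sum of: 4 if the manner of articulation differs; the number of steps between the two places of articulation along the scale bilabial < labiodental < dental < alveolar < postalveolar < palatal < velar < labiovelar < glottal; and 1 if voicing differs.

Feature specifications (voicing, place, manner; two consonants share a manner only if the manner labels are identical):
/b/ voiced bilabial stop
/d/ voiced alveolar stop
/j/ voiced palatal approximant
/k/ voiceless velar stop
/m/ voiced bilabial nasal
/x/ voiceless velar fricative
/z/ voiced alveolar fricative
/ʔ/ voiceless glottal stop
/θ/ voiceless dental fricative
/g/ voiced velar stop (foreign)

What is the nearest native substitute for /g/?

/k/ is closest: same manner (stop), place distance 0 (velar→velar), voicing differs (+1); total 1. Next closest is /d/ at distance 3.

k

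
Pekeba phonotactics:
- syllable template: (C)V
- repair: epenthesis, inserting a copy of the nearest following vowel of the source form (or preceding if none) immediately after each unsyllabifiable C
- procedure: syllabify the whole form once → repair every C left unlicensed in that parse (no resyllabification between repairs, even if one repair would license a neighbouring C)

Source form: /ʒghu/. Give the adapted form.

ʒuguhu

Syllabifying with onset maximization leaves /ʒ/, /g/ stranded (no codas are permitted; onsets are limited to one consonant).
Each unlicensed consonant becomes the onset of a new syllable: /ʒ/ → /ʒu/, /g/ → /gu/.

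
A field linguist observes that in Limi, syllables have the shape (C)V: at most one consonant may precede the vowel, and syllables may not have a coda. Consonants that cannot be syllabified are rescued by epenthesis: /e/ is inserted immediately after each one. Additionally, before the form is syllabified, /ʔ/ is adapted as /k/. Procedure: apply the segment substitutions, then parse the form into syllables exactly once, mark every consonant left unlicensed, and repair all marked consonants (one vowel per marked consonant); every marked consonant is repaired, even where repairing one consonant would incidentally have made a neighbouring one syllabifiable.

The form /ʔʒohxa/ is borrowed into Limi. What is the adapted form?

Substitution: /ʔ/ → /k/, giving /kʒohxa/.
The consonants /k/, /h/ cannot be parsed into a legal (C)V syllable (no codas are permitted; onsets are limited to one consonant).
Each unlicensed consonant becomes the onset of a new syllable: /k/ → /ke/, /h/ → /he/.

keʒohexa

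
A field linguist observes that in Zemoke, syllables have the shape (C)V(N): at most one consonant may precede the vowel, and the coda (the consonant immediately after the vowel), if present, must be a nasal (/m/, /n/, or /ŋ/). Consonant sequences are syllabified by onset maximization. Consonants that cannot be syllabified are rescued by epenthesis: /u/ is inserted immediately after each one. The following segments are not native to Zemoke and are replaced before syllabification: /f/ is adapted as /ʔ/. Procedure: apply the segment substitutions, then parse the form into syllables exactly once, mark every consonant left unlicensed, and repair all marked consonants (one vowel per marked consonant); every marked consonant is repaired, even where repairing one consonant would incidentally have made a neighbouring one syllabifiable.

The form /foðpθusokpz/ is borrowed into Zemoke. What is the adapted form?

Substitution: /f/ → /ʔ/, giving /ʔoðpθusokpz/.
Under (C)V(N), the unsyllabifiable consonants are /ð/, /p/, /k/, /p/, /z/ (only a nasal (/m/, /n/, or /ŋ/) is licensed in coda position; onsets are limited to one consonant).
Inserting the epenthetic vowel yields /ð/ → /ðu/, /p/ → /pu/, /k/ → /ku/, /p/ → /pu/, /z/ → /zu/.

ʔoðupuθusokupuzu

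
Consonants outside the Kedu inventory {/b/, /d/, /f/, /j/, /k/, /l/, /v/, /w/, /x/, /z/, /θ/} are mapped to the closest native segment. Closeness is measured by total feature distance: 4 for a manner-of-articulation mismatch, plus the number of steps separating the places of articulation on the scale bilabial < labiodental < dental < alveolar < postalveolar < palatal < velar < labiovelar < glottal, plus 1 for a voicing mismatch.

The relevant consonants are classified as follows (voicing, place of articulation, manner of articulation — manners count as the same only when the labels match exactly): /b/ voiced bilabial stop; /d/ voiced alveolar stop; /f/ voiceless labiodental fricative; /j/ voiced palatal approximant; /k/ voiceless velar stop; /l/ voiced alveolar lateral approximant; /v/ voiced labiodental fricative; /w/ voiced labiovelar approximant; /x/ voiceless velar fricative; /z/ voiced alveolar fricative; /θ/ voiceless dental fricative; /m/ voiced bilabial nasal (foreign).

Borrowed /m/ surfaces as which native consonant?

/b/ is closest: manner differs (nasal→stop, +4), place distance 0 (bilabial→bilabial), same voicing; total 4. Next closest is /v/ at distance 5.

b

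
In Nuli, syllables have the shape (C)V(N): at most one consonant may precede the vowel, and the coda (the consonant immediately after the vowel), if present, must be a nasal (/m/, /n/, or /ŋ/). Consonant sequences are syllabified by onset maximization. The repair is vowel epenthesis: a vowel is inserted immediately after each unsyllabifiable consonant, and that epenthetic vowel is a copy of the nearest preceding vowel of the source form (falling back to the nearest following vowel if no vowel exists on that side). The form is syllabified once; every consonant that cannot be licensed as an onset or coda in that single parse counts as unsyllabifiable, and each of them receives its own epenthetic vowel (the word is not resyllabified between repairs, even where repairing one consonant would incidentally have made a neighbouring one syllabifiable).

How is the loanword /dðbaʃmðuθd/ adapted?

Under (C)V(N), the unsyllabifiable consonants are /d/, /ð/, /ʃ/, /m/, /θ/, /d/ (only a nasal (/m/, /n/, or /ŋ/) is licensed in coda position; onsets are limited to one consonant).
Each unlicensed consonant becomes the onset of a new syllable: /d/ → /da/, /ð/ → /ða/, /ʃ/ → /ʃa/, /m/ → /ma/, /θ/ → /θu/, /d/ → /du/.

daðabaʃamaðuθudu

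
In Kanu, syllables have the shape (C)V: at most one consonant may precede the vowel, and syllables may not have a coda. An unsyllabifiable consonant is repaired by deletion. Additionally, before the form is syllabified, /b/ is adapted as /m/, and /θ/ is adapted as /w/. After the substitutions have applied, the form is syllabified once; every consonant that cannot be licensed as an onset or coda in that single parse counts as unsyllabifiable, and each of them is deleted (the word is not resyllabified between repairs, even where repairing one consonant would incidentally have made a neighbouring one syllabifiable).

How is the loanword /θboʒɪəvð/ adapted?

Substitution: /θ/ → /w/, /b/ → /m/, giving /wmoʒɪəvð/.
Under (C)V, the unsyllabifiable consonants are /w/, /v/, /ð/ (no codas are permitted; onsets are limited to one consonant).
Deleting the stranded consonants removes /w/, /v/, /ð/.

moʒɪə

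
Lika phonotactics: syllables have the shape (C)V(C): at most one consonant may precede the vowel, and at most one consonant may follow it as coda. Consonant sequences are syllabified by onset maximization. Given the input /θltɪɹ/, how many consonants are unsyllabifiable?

Under (C)V(C), the unsyllabifiable consonants are /θ/, /l/ (at most one coda consonant is licensed; onsets are limited to one consonant).

2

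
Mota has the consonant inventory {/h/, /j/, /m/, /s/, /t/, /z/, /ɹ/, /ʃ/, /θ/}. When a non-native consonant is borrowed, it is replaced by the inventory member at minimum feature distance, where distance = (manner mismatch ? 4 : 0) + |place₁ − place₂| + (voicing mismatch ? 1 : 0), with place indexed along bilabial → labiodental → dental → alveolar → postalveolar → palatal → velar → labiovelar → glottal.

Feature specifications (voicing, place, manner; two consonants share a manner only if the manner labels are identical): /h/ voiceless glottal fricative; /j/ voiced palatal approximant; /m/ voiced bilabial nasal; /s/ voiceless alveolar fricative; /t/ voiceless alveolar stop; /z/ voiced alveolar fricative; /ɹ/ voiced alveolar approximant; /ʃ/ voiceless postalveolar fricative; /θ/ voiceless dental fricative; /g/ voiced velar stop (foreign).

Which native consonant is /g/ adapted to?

t

/t/ is closest: same manner (stop), place distance 3 (velar→alveolar), voicing differs (+1); total 4. Next closest is /j/ at distance 5.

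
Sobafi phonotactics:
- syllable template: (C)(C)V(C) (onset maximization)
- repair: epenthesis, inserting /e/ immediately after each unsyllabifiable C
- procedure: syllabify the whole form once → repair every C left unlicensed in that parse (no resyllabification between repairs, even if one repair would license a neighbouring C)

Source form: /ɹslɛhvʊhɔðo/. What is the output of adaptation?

Under (C)(C)V(C), the unsyllabifiable consonants are /ɹ/ (at most one coda consonant is licensed; onsets may contain at most 2 consonants).
Inserting the epenthetic vowel yields /ɹ/ → /ɹe/.

ɹeslɛhvʊhɔðo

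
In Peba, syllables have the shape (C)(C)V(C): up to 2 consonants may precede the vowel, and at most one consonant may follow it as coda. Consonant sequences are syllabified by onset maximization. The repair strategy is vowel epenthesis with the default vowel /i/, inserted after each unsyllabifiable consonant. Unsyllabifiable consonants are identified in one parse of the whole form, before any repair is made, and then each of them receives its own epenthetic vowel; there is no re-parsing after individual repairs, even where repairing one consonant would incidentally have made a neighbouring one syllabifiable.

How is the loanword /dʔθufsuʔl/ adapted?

diʔθufsuʔli

Under (C)(C)V(C), the unsyllabifiable consonants are /d/, /l/ (at most one coda consonant is licensed; onsets may contain at most 2 consonants).
Inserting the epenthetic vowel yields /d/ → /di/, /l/ → /li/.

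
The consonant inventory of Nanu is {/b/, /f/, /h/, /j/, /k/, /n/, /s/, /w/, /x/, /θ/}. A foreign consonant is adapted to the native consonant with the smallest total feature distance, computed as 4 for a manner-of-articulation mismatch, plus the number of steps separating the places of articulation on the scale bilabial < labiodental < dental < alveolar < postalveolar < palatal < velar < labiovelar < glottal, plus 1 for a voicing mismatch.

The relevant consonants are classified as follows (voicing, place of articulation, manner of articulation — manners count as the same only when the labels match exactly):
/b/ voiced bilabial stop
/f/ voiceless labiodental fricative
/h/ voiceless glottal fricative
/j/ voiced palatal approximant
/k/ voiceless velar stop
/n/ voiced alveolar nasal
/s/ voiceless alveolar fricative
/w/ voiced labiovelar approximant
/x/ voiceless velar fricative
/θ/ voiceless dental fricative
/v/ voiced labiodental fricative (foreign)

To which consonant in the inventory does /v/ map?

/f/ is closest: same manner (fricative), place distance 0 (labiodental→labiodental), voicing differs (+1); total 1. Next closest is /θ/ at distance 2.

f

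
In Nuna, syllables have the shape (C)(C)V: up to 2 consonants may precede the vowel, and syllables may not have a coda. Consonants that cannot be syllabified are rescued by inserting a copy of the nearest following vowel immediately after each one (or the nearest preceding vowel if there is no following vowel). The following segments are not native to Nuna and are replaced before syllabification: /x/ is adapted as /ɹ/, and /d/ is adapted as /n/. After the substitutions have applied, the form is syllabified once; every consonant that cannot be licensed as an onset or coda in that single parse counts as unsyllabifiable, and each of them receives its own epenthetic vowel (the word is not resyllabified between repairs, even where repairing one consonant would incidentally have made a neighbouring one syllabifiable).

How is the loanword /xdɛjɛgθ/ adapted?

ɹnɛjɛgɛθɛ

Substitution: /x/ → /ɹ/, /d/ → /n/, giving /ɹnɛjɛgθ/.
The consonants /g/, /θ/ cannot be parsed into a legal (C)(C)V syllable (no codas are permitted; onsets may contain at most 2 consonants).
Inserting the epenthetic vowel yields /g/ → /gɛ/, /θ/ → /θɛ/.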